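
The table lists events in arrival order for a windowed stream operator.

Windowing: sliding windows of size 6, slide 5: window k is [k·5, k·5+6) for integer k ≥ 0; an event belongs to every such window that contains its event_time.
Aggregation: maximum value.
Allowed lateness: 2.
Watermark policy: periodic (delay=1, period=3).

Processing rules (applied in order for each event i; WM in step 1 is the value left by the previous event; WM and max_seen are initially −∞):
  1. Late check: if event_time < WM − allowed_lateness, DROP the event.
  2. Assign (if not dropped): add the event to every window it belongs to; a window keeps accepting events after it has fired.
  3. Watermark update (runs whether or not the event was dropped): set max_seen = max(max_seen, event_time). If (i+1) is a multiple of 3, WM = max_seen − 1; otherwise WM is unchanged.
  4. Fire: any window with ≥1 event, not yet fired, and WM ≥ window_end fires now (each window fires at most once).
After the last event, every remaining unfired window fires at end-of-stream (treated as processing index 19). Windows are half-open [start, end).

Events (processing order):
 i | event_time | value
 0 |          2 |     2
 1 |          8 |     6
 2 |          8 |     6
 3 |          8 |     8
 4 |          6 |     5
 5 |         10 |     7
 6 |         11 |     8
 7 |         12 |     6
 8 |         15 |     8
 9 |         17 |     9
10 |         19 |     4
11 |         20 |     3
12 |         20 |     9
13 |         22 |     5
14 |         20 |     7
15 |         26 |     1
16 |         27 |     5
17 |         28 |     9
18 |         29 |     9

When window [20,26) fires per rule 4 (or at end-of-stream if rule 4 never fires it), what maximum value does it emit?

i=0 t=2 v=2: → [0,6); WM=−∞
i=1 t=8 v=6: → [5,11); WM=−∞
i=2 t=8 v=6: → [5,11); WM=7; [0,6) fires=2
i=3 t=8 v=8: → [5,11); WM=7
i=4 t=6 v=5: → [5,11); WM=7
i=5 t=10 v=7: → [10,16),[5,11); WM=9
i=6 t=11 v=8: → [10,16); WM=9
i=7 t=12 v=6: → [10,16); WM=9
i=8 t=15 v=8: → [15,21),[10,16); WM=14; [5,11) fires=8
i=9 t=17 v=9: → [15,21); WM=14
i=10 t=19 v=4: → [15,21); WM=14
i=11 t=20 v=3: → [20,26),[15,21); WM=19; [10,16) fires=8
i=12 t=20 v=9: → [20,26),[15,21); WM=19
i=13 t=22 v=5: → [20,26); WM=19
i=14 t=20 v=7: → [20,26),[15,21); WM=21; [15,21) fires=9
i=15 t=26 v=1: → [25,31); WM=21
i=16 t=27 v=5: → [25,31); WM=21
i=17 t=28 v=9: → [25,31); WM=27; [20,26) fires=9
i=18 t=29 v=9: → [25,31); WM=27

9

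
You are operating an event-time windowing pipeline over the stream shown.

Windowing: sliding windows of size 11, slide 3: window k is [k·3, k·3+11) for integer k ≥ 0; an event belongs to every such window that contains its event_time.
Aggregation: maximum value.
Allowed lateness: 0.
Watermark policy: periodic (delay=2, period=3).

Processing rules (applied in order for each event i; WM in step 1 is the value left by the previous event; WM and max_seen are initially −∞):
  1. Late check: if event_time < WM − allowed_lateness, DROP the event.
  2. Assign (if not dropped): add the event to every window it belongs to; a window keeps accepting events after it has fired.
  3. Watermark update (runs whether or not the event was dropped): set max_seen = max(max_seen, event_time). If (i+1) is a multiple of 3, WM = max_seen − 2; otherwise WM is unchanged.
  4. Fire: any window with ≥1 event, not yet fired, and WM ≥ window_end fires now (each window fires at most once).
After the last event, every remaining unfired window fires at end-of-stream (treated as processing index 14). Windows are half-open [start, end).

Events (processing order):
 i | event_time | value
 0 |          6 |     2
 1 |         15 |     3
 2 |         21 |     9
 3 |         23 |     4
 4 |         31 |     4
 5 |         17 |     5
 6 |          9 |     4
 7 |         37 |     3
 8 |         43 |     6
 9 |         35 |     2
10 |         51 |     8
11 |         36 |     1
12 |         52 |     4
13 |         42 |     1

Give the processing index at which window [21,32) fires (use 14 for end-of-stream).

8

i=0 t=6 v=2: → [6,17),[3,14),[0,11); WM=−∞
i=1 t=15 v=3: → [15,26),[12,23),[9,20),[6,17); WM=−∞
i=2 t=21 v=9: → [21,32),[18,29),[15,26),[12,23); WM=19; [0,11) fires=2 [3,14) fires=2 [6,17) fires=3
i=3 t=23 v=4: → [21,32),[18,29),[15,26); WM=19
i=4 t=31 v=4: → [30,41),[27,38),[24,35),[21,32); WM=19
i=5 t=17 v=5: DROP (t<19-0); WM=29; [9,20) fires=3 [12,23) fires=9 [15,26) fires=9 [18,29) fires=9
i=6 t=9 v=4: DROP (t<29-0); WM=29
i=7 t=37 v=3: → [36,47),[33,44),[30,41),[27,38); WM=29
i=8 t=43 v=6: → [42,53),[39,50),[36,47),[33,44); WM=41; [21,32) fires=9 [24,35) fires=4 [27,38) fires=4 [30,41) fires=4
i=9 t=35 v=2: DROP (t<41-0); WM=41
i=10 t=51 v=8: → [51,62),[48,59),[45,56),[42,53); WM=41
i=11 t=36 v=1: DROP (t<41-0); WM=49; [33,44) fires=6 [36,47) fires=6
i=12 t=52 v=4: → [51,62),[48,59),[45,56),[42,53); WM=49
i=13 t=42 v=1: DROP (t<49-0); WM=49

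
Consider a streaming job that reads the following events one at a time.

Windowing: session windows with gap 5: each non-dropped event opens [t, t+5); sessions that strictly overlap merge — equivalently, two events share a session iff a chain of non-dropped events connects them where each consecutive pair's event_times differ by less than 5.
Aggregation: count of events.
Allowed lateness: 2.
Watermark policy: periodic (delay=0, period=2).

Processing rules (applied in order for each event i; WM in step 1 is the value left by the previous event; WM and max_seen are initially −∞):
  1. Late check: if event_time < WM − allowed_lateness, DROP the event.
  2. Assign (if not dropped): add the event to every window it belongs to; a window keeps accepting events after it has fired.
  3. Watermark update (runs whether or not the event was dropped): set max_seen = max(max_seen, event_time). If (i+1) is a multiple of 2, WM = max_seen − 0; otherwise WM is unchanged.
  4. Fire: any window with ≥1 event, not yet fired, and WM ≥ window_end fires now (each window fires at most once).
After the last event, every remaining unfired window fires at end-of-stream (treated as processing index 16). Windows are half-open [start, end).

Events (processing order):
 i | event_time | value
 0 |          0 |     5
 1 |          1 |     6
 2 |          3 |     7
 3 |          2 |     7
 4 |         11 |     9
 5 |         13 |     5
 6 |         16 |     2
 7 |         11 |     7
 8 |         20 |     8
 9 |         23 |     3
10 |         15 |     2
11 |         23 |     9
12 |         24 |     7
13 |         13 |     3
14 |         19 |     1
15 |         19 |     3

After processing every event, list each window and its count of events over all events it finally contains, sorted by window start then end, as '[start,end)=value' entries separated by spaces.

[0,8)=4 [11,29)=8

i=0 t=0 v=5: → [0,5); WM=−∞
i=1 t=1 v=6: → [0,6); WM=1
i=2 t=3 v=7: → [0,8); WM=1
i=3 t=2 v=7: → [0,8); WM=3
i=4 t=11 v=9: → [11,16); WM=3
i=5 t=13 v=5: → [11,18); WM=13
i=6 t=16 v=2: → [11,21); WM=13
i=7 t=11 v=7: → [11,21); WM=16
i=8 t=20 v=8: → [11,25); WM=16
i=9 t=23 v=3: → [11,28); WM=23
i=10 t=15 v=2: DROP (t<23-2); WM=23
i=11 t=23 v=9: → [11,28); WM=23
i=12 t=24 v=7: → [11,29); WM=23
i=13 t=13 v=3: DROP (t<23-2); WM=24
i=14 t=19 v=1: DROP (t<24-2); WM=24
i=15 t=19 v=3: DROP (t<24-2); WM=24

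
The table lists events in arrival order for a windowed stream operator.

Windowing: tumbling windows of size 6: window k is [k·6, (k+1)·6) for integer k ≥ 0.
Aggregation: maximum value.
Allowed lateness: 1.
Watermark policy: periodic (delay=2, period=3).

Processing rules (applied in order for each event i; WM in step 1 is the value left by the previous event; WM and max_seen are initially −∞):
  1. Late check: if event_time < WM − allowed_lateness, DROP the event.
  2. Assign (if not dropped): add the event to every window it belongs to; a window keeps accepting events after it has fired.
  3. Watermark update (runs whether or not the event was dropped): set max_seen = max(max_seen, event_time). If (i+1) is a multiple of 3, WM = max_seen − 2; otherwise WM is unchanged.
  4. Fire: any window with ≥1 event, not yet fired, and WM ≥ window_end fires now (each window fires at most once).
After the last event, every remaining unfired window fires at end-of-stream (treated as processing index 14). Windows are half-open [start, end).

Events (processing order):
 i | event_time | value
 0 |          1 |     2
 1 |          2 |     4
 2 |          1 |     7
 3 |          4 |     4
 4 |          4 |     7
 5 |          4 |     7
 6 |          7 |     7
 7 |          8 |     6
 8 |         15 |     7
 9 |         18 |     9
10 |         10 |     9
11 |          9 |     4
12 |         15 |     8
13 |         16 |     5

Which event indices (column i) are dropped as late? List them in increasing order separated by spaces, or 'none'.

i=0 t=1 v=2: → [0,6); WM=−∞
i=1 t=2 v=4: → [0,6); WM=−∞
i=2 t=1 v=7: → [0,6); WM=0
i=3 t=4 v=4: → [0,6); WM=0
i=4 t=4 v=7: → [0,6); WM=0
i=5 t=4 v=7: → [0,6); WM=2
i=6 t=7 v=7: → [6,12); WM=2
i=7 t=8 v=6: → [6,12); WM=2
i=8 t=15 v=7: → [12,18); WM=13; [0,6) fires=7 [6,12) fires=7
i=9 t=18 v=9: → [18,24); WM=13
i=10 t=10 v=9: DROP (t<13-1); WM=13
i=11 t=9 v=4: DROP (t<13-1); WM=16
i=12 t=15 v=8: → [12,18); WM=16
i=13 t=16 v=5: → [12,18); WM=16

10 11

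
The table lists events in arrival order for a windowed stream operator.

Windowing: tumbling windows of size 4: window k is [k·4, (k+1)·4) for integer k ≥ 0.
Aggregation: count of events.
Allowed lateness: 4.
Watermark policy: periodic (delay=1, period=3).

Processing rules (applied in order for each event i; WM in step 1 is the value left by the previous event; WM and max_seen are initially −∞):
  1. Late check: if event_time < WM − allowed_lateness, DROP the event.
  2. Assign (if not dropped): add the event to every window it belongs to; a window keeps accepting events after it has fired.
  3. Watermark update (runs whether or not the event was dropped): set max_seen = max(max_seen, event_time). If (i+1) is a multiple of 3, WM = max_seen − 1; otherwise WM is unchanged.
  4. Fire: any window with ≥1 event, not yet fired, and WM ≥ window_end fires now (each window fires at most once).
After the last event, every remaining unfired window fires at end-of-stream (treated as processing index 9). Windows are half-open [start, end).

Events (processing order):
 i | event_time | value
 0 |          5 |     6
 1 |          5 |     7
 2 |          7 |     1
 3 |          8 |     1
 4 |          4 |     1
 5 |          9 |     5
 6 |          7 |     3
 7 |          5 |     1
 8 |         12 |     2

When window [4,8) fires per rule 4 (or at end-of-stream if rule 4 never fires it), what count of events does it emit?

i=0 t=5 v=6: → [4,8); WM=−∞
i=1 t=5 v=7: → [4,8); WM=−∞
i=2 t=7 v=1: → [4,8); WM=6
i=3 t=8 v=1: → [8,12); WM=6
i=4 t=4 v=1: → [4,8); WM=6
i=5 t=9 v=5: → [8,12); WM=8; [4,8) fires=4
i=6 t=7 v=3: → [4,8); WM=8
i=7 t=5 v=1: → [4,8); WM=8
i=8 t=12 v=2: → [12,16); WM=11

4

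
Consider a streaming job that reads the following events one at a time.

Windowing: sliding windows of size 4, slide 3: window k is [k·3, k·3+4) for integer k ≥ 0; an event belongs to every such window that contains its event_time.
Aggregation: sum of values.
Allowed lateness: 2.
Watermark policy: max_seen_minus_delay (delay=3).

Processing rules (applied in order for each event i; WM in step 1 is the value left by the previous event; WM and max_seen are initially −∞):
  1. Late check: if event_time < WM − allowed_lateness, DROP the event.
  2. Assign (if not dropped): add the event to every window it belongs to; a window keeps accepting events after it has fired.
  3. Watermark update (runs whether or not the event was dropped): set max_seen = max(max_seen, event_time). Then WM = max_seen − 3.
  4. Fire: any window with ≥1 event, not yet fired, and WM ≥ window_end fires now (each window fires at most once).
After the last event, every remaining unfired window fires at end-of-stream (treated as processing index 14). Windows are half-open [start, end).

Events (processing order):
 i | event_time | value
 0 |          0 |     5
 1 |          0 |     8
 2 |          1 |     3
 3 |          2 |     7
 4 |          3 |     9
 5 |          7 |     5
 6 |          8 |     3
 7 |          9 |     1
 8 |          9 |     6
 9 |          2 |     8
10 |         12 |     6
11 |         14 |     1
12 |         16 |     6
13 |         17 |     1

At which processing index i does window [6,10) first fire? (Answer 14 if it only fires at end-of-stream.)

i=0 t=0 v=5: → [0,4); WM=-3
i=1 t=0 v=8: → [0,4); WM=-3
i=2 t=1 v=3: → [0,4); WM=-2
i=3 t=2 v=7: → [0,4); WM=-1
i=4 t=3 v=9: → [3,7),[0,4); WM=0
i=5 t=7 v=5: → [6,10); WM=4; [0,4) fires=32
i=6 t=8 v=3: → [6,10); WM=5
i=7 t=9 v=1: → [9,13),[6,10); WM=6
i=8 t=9 v=6: → [9,13),[6,10); WM=6
i=9 t=2 v=8: DROP (t<6-2); WM=6
i=10 t=12 v=6: → [12,16),[9,13); WM=9; [3,7) fires=9
i=11 t=14 v=1: → [12,16); WM=11; [6,10) fires=15
i=12 t=16 v=6: → [15,19); WM=13; [9,13) fires=13
i=13 t=17 v=1: → [15,19); WM=14

11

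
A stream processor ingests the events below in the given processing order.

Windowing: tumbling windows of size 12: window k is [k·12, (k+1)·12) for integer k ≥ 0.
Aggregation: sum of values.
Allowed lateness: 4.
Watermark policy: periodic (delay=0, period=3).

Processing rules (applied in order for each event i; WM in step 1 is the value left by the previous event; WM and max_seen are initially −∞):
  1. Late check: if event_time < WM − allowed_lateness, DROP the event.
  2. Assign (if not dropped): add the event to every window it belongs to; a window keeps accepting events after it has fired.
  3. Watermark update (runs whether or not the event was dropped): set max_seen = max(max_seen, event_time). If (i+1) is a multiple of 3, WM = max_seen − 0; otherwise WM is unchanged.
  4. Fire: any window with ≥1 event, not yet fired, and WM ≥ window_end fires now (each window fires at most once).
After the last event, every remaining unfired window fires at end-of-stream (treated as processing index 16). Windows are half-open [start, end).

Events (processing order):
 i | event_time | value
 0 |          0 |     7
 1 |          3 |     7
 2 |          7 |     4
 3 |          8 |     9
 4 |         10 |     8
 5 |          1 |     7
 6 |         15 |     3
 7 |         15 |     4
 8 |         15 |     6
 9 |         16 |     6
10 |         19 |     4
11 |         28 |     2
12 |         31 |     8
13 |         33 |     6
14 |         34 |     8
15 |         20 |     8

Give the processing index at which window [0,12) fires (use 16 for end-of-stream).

8

i=0 t=0 v=7: → [0,12); WM=−∞
i=1 t=3 v=7: → [0,12); WM=−∞
i=2 t=7 v=4: → [0,12); WM=7
i=3 t=8 v=9: → [0,12); WM=7
i=4 t=10 v=8: → [0,12); WM=7
i=5 t=1 v=7: DROP (t<7-4); WM=10
i=6 t=15 v=3: → [12,24); WM=10
i=7 t=15 v=4: → [12,24); WM=10
i=8 t=15 v=6: → [12,24); WM=15; [0,12) fires=35
i=9 t=16 v=6: → [12,24); WM=15
i=10 t=19 v=4: → [12,24); WM=15
i=11 t=28 v=2: → [24,36); WM=28; [12,24) fires=23
i=12 t=31 v=8: → [24,36); WM=28
i=13 t=33 v=6: → [24,36); WM=28
i=14 t=34 v=8: → [24,36); WM=34
i=15 t=20 v=8: DROP (t<34-4); WM=34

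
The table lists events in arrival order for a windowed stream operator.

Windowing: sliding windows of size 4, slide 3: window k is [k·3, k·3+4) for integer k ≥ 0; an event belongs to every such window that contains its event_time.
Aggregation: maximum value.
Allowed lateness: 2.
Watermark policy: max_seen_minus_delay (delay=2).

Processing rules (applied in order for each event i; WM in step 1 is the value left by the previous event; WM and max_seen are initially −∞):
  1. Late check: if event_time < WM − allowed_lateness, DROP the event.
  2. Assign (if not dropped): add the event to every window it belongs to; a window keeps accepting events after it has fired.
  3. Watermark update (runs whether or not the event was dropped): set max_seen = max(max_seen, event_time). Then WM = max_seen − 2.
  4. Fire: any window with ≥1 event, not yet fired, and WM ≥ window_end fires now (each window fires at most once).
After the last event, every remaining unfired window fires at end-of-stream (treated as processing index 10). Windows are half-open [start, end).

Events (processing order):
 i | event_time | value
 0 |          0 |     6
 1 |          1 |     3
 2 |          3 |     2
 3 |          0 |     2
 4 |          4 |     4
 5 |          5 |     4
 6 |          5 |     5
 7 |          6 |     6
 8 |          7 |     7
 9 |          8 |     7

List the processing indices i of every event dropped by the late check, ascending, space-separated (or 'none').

none

i=0 t=0 v=6: → [0,4); WM=-2
i=1 t=1 v=3: → [0,4); WM=-1
i=2 t=3 v=2: → [3,7),[0,4); WM=1
i=3 t=0 v=2: → [0,4); WM=1
i=4 t=4 v=4: → [3,7); WM=2
i=5 t=5 v=4: → [3,7); WM=3
i=6 t=5 v=5: → [3,7); WM=3
i=7 t=6 v=6: → [6,10),[3,7); WM=4; [0,4) fires=6
i=8 t=7 v=7: → [6,10); WM=5
i=9 t=8 v=7: → [6,10); WM=6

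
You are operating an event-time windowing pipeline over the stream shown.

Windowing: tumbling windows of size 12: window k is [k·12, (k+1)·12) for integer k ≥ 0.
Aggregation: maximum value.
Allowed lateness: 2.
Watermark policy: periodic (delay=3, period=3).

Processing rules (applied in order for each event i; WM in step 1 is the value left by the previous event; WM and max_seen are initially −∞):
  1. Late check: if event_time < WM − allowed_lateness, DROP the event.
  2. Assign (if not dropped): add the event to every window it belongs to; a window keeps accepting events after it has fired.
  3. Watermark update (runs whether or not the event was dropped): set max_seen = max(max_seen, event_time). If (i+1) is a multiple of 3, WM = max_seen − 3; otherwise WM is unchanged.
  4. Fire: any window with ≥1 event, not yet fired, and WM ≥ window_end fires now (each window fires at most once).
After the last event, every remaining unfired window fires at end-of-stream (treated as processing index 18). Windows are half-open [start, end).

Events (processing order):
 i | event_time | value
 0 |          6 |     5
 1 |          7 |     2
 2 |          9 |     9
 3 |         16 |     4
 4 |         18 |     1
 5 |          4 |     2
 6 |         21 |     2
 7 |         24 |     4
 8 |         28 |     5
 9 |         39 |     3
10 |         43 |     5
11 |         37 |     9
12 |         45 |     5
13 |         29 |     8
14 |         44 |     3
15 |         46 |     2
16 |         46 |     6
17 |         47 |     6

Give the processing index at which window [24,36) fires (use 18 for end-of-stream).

11

i=0 t=6 v=5: → [0,12); WM=−∞
i=1 t=7 v=2: → [0,12); WM=−∞
i=2 t=9 v=9: → [0,12); WM=6
i=3 t=16 v=4: → [12,24); WM=6
i=4 t=18 v=1: → [12,24); WM=6
i=5 t=4 v=2: → [0,12); WM=15; [0,12) fires=9
i=6 t=21 v=2: → [12,24); WM=15
i=7 t=24 v=4: → [24,36); WM=15
i=8 t=28 v=5: → [24,36); WM=25; [12,24) fires=4
i=9 t=39 v=3: → [36,48); WM=25
i=10 t=43 v=5: → [36,48); WM=25
i=11 t=37 v=9: → [36,48); WM=40; [24,36) fires=5
i=12 t=45 v=5: → [36,48); WM=40
i=13 t=29 v=8: DROP (t<40-2); WM=40
i=14 t=44 v=3: → [36,48); WM=42
i=15 t=46 v=2: → [36,48); WM=42
i=16 t=46 v=6: → [36,48); WM=42
i=17 t=47 v=6: → [36,48); WM=44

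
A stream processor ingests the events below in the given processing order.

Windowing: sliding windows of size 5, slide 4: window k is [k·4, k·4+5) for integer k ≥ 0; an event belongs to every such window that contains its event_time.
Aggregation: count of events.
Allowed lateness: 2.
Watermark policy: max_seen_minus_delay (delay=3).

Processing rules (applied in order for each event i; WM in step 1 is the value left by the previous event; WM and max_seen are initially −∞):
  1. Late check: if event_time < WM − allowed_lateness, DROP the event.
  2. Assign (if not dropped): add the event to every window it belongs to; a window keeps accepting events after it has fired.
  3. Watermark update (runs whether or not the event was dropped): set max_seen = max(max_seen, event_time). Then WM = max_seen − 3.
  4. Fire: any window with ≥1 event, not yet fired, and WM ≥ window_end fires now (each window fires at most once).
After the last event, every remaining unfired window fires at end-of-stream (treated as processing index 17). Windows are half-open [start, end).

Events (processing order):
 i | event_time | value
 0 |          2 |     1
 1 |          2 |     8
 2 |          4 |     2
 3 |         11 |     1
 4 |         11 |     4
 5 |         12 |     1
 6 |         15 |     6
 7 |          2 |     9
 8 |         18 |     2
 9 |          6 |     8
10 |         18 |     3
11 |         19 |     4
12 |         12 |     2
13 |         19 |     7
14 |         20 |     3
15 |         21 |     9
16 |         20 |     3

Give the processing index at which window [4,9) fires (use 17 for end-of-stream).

5

i=0 t=2 v=1: → [0,5); WM=-1
i=1 t=2 v=8: → [0,5); WM=-1
i=2 t=4 v=2: → [4,9),[0,5); WM=1
i=3 t=11 v=1: → [8,13); WM=8; [0,5) fires=3
i=4 t=11 v=4: → [8,13); WM=8
i=5 t=12 v=1: → [12,17),[8,13); WM=9; [4,9) fires=1
i=6 t=15 v=6: → [12,17); WM=12
i=7 t=2 v=9: DROP (t<12-2); WM=12
i=8 t=18 v=2: → [16,21); WM=15; [8,13) fires=3
i=9 t=6 v=8: DROP (t<15-2); WM=15
i=10 t=18 v=3: → [16,21); WM=15
i=11 t=19 v=4: → [16,21); WM=16
i=12 t=12 v=2: DROP (t<16-2); WM=16
i=13 t=19 v=7: → [16,21); WM=16
i=14 t=20 v=3: → [20,25),[16,21); WM=17; [12,17) fires=2
i=15 t=21 v=9: → [20,25); WM=18
i=16 t=20 v=3: → [20,25),[16,21); WM=18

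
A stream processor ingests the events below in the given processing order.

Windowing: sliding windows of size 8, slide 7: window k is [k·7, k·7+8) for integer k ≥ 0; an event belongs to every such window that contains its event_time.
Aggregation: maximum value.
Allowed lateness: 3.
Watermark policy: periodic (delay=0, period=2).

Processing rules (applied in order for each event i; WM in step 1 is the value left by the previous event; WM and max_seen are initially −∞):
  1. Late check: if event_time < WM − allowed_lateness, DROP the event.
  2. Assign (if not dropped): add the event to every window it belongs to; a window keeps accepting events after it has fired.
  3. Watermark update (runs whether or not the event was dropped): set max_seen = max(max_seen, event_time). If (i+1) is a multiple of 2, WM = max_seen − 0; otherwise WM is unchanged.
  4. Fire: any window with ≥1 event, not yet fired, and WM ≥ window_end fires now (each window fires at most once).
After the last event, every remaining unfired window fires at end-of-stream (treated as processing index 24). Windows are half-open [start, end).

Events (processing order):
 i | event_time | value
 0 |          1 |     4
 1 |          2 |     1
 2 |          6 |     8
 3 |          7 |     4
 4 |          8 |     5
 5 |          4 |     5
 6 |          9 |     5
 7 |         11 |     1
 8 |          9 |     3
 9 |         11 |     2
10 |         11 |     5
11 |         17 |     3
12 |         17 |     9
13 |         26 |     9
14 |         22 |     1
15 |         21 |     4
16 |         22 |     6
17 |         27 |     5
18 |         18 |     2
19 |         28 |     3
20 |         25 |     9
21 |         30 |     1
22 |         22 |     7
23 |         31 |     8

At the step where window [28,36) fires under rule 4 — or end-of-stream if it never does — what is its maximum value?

i=0 t=1 v=4: → [0,8); WM=−∞
i=1 t=2 v=1: → [0,8); WM=2
i=2 t=6 v=8: → [0,8); WM=2
i=3 t=7 v=4: → [7,15),[0,8); WM=7
i=4 t=8 v=5: → [7,15); WM=7
i=5 t=4 v=5: → [0,8); WM=8; [0,8) fires=8
i=6 t=9 v=5: → [7,15); WM=8
i=7 t=11 v=1: → [7,15); WM=11
i=8 t=9 v=3: → [7,15); WM=11
i=9 t=11 v=2: → [7,15); WM=11
i=10 t=11 v=5: → [7,15); WM=11
i=11 t=17 v=3: → [14,22); WM=17; [7,15) fires=5
i=12 t=17 v=9: → [14,22); WM=17
i=13 t=26 v=9: → [21,29); WM=26; [14,22) fires=9
i=14 t=22 v=1: DROP (t<26-3); WM=26
i=15 t=21 v=4: DROP (t<26-3); WM=26
i=16 t=22 v=6: DROP (t<26-3); WM=26
i=17 t=27 v=5: → [21,29); WM=27
i=18 t=18 v=2: DROP (t<27-3); WM=27
i=19 t=28 v=3: → [28,36),[21,29); WM=28
i=20 t=25 v=9: → [21,29); WM=28
i=21 t=30 v=1: → [28,36); WM=30; [21,29) fires=9
i=22 t=22 v=7: DROP (t<30-3); WM=30
i=23 t=31 v=8: → [28,36); WM=31

8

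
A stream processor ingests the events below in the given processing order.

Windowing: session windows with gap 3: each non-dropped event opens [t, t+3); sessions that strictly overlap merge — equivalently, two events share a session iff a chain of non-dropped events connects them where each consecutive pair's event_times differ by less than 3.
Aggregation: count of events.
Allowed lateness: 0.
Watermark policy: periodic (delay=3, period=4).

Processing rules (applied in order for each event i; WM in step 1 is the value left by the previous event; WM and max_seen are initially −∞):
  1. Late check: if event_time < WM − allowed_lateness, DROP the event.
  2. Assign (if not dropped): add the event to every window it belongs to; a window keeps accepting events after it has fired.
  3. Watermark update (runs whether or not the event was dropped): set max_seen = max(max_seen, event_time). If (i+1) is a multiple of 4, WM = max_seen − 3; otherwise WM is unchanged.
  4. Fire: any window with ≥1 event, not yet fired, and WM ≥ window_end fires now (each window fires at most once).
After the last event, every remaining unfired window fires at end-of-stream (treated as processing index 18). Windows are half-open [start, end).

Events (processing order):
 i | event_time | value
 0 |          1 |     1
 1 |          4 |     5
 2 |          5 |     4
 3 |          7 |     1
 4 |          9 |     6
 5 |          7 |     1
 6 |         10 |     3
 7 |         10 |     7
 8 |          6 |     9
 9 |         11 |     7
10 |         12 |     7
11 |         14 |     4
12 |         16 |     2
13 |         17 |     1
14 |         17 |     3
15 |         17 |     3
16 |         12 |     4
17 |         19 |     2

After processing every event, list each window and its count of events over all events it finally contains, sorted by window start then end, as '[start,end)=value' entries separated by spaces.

[1,4)=1 [4,22)=15

i=0 t=1 v=1: → [1,4); WM=−∞
i=1 t=4 v=5: → [4,7); WM=−∞
i=2 t=5 v=4: → [4,8); WM=−∞
i=3 t=7 v=1: → [4,10); WM=4
i=4 t=9 v=6: → [4,12); WM=4
i=5 t=7 v=1: → [4,12); WM=4
i=6 t=10 v=3: → [4,13); WM=4
i=7 t=10 v=7: → [4,13); WM=7
i=8 t=6 v=9: DROP (t<7-0); WM=7
i=9 t=11 v=7: → [4,14); WM=7
i=10 t=12 v=7: → [4,15); WM=7
i=11 t=14 v=4: → [4,17); WM=11
i=12 t=16 v=2: → [4,19); WM=11
i=13 t=17 v=1: → [4,20); WM=11
i=14 t=17 v=3: → [4,20); WM=11
i=15 t=17 v=3: → [4,20); WM=14
i=16 t=12 v=4: DROP (t<14-0); WM=14
i=17 t=19 v=2: → [4,22); WM=14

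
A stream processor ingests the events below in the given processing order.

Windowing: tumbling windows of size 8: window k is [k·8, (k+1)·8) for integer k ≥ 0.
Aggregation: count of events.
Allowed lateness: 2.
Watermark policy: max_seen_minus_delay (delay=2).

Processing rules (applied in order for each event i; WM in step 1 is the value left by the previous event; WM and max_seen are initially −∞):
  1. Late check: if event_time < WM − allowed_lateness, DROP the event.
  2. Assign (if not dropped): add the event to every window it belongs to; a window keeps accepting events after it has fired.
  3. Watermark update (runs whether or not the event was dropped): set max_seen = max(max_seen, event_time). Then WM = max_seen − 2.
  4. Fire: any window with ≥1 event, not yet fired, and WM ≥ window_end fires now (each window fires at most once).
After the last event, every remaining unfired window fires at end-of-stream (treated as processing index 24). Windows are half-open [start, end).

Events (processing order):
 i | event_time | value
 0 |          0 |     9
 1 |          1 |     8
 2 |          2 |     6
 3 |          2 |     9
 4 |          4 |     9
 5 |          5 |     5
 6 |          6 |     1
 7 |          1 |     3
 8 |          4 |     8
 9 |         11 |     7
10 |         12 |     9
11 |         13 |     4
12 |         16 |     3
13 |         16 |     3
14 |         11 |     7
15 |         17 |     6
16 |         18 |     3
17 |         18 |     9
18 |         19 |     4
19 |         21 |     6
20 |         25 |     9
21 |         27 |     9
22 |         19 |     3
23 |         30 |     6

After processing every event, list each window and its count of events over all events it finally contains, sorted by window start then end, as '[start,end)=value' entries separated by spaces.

[0,8)=8 [8,16)=3 [16,24)=7 [24,32)=3

i=0 t=0 v=9: → [0,8); WM=-2
i=1 t=1 v=8: → [0,8); WM=-1
i=2 t=2 v=6: → [0,8); WM=0
i=3 t=2 v=9: → [0,8); WM=0
i=4 t=4 v=9: → [0,8); WM=2
i=5 t=5 v=5: → [0,8); WM=3
i=6 t=6 v=1: → [0,8); WM=4
i=7 t=1 v=3: DROP (t<4-2); WM=4
i=8 t=4 v=8: → [0,8); WM=4
i=9 t=11 v=7: → [8,16); WM=9; [0,8) fires=8
i=10 t=12 v=9: → [8,16); WM=10
i=11 t=13 v=4: → [8,16); WM=11
i=12 t=16 v=3: → [16,24); WM=14
i=13 t=16 v=3: → [16,24); WM=14
i=14 t=11 v=7: DROP (t<14-2); WM=14
i=15 t=17 v=6: → [16,24); WM=15
i=16 t=18 v=3: → [16,24); WM=16; [8,16) fires=3
i=17 t=18 v=9: → [16,24); WM=16
i=18 t=19 v=4: → [16,24); WM=17
i=19 t=21 v=6: → [16,24); WM=19
i=20 t=25 v=9: → [24,32); WM=23
i=21 t=27 v=9: → [24,32); WM=25; [16,24) fires=7
i=22 t=19 v=3: DROP (t<25-2); WM=25
i=23 t=30 v=6: → [24,32); WM=28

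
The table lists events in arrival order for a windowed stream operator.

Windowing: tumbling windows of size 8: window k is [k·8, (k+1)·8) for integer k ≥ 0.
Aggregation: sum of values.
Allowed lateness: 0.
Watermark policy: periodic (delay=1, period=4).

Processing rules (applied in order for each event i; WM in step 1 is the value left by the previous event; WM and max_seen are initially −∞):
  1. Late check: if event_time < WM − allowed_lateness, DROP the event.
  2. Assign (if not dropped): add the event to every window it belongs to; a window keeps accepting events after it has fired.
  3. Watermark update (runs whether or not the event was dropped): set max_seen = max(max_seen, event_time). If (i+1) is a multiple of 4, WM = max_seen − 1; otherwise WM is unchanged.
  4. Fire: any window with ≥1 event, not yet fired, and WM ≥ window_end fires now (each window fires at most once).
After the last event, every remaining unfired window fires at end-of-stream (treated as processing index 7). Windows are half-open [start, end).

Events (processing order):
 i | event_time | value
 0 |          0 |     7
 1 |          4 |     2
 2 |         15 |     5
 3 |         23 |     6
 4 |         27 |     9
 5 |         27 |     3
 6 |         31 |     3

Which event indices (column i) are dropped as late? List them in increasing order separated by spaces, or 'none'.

none

i=0 t=0 v=7: → [0,8); WM=−∞
i=1 t=4 v=2: → [0,8); WM=−∞
i=2 t=15 v=5: → [8,16); WM=−∞
i=3 t=23 v=6: → [16,24); WM=22; [0,8) fires=9 [8,16) fires=5
i=4 t=27 v=9: → [24,32); WM=22
i=5 t=27 v=3: → [24,32); WM=22
i=6 t=31 v=3: → [24,32); WM=22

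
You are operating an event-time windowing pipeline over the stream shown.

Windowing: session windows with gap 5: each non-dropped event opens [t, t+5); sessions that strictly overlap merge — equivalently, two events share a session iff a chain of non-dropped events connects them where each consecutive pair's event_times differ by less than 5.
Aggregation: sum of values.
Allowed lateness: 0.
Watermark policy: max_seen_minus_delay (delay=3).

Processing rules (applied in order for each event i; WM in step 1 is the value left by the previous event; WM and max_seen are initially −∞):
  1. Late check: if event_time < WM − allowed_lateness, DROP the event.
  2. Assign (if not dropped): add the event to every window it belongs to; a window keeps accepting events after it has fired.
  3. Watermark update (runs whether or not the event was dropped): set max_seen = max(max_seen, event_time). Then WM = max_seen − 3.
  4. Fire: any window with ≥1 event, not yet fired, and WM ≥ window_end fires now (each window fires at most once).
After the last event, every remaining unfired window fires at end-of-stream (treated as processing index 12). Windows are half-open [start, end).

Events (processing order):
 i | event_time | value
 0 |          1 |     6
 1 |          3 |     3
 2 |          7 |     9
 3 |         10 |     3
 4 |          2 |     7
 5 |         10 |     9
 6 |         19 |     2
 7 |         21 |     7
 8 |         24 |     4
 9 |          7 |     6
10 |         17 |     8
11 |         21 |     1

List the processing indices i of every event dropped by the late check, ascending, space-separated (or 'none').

i=0 t=1 v=6: → [1,6); WM=-2
i=1 t=3 v=3: → [1,8); WM=0
i=2 t=7 v=9: → [1,12); WM=4
i=3 t=10 v=3: → [1,15); WM=7
i=4 t=2 v=7: DROP (t<7-0); WM=7
i=5 t=10 v=9: → [1,15); WM=7
i=6 t=19 v=2: → [19,24); WM=16
i=7 t=21 v=7: → [19,26); WM=18
i=8 t=24 v=4: → [19,29); WM=21
i=9 t=7 v=6: DROP (t<21-0); WM=21
i=10 t=17 v=8: DROP (t<21-0); WM=21
i=11 t=21 v=1: → [19,29); WM=21

4 9 10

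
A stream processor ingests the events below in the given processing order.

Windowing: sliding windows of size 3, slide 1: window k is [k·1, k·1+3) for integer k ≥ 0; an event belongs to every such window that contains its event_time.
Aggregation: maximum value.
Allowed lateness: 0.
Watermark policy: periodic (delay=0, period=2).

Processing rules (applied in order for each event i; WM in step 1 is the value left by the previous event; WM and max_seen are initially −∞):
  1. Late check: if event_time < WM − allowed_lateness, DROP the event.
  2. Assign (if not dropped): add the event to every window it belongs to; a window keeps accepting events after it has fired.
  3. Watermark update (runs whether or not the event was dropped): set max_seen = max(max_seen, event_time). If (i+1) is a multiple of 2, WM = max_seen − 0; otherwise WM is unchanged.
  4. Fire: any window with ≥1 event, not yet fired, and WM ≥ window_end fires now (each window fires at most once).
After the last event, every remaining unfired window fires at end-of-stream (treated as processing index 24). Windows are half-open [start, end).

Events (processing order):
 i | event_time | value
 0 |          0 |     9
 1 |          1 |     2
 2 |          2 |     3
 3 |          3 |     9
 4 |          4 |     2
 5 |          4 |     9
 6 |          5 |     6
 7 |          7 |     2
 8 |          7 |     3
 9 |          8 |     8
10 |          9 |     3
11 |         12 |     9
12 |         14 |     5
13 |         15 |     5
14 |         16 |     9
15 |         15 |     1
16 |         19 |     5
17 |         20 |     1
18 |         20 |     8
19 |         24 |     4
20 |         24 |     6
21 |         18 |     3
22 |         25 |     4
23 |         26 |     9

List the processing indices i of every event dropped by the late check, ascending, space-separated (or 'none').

i=0 t=0 v=9: → [0,3); WM=−∞
i=1 t=1 v=2: → [1,4),[0,3); WM=1
i=2 t=2 v=3: → [2,5),[1,4),[0,3); WM=1
i=3 t=3 v=9: → [3,6),[2,5),[1,4); WM=3; [0,3) fires=9
i=4 t=4 v=2: → [4,7),[3,6),[2,5); WM=3
i=5 t=4 v=9: → [4,7),[3,6),[2,5); WM=4; [1,4) fires=9
i=6 t=5 v=6: → [5,8),[4,7),[3,6); WM=4
i=7 t=7 v=2: → [7,10),[6,9),[5,8); WM=7; [2,5) fires=9 [3,6) fires=9 [4,7) fires=9
i=8 t=7 v=3: → [7,10),[6,9),[5,8); WM=7
i=9 t=8 v=8: → [8,11),[7,10),[6,9); WM=8; [5,8) fires=6
i=10 t=9 v=3: → [9,12),[8,11),[7,10); WM=8
i=11 t=12 v=9: → [12,15),[11,14),[10,13); WM=12; [6,9) fires=8 [7,10) fires=8 [8,11) fires=8 [9,12) fires=3
i=12 t=14 v=5: → [14,17),[13,16),[12,15); WM=12
i=13 t=15 v=5: → [15,18),[14,17),[13,16); WM=15; [10,13) fires=9 [11,14) fires=9 [12,15) fires=9
i=14 t=16 v=9: → [16,19),[15,18),[14,17); WM=15
i=15 t=15 v=1: → [15,18),[14,17),[13,16); WM=16; [13,16) fires=5
i=16 t=19 v=5: → [19,22),[18,21),[17,20); WM=16
i=17 t=20 v=1: → [20,23),[19,22),[18,21); WM=20; [14,17) fires=9 [15,18) fires=9 [16,19) fires=9 [17,20) fires=5
i=18 t=20 v=8: → [20,23),[19,22),[18,21); WM=20
i=19 t=24 v=4: → [24,27),[23,26),[22,25); WM=24; [18,21) fires=8 [19,22) fires=8 [20,23) fires=8
i=20 t=24 v=6: → [24,27),[23,26),[22,25); WM=24
i=21 t=18 v=3: DROP (t<24-0); WM=24
i=22 t=25 v=4: → [25,28),[24,27),[23,26); WM=24
i=23 t=26 v=9: → [26,29),[25,28),[24,27); WM=26; [22,25) fires=6 [23,26) fires=6

21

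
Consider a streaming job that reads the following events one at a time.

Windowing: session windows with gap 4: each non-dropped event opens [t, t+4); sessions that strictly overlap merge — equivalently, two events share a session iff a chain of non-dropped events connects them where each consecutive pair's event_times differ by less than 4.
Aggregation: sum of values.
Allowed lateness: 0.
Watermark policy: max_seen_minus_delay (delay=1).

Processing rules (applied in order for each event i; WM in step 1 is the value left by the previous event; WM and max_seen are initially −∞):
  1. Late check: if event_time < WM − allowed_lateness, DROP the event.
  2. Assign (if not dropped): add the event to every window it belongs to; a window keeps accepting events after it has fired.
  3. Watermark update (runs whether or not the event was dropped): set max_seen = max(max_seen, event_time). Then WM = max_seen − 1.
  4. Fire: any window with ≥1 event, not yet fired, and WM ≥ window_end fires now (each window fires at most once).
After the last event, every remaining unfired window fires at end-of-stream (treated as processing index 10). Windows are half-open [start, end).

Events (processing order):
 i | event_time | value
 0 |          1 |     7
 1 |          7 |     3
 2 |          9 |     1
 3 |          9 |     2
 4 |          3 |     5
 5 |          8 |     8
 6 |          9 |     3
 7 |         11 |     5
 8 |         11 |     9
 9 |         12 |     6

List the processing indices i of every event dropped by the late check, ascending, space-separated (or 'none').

4

i=0 t=1 v=7: → [1,5); WM=0
i=1 t=7 v=3: → [7,11); WM=6
i=2 t=9 v=1: → [7,13); WM=8
i=3 t=9 v=2: → [7,13); WM=8
i=4 t=3 v=5: DROP (t<8-0); WM=8
i=5 t=8 v=8: → [7,13); WM=8
i=6 t=9 v=3: → [7,13); WM=8
i=7 t=11 v=5: → [7,15); WM=10
i=8 t=11 v=9: → [7,15); WM=10
i=9 t=12 v=6: → [7,16); WM=11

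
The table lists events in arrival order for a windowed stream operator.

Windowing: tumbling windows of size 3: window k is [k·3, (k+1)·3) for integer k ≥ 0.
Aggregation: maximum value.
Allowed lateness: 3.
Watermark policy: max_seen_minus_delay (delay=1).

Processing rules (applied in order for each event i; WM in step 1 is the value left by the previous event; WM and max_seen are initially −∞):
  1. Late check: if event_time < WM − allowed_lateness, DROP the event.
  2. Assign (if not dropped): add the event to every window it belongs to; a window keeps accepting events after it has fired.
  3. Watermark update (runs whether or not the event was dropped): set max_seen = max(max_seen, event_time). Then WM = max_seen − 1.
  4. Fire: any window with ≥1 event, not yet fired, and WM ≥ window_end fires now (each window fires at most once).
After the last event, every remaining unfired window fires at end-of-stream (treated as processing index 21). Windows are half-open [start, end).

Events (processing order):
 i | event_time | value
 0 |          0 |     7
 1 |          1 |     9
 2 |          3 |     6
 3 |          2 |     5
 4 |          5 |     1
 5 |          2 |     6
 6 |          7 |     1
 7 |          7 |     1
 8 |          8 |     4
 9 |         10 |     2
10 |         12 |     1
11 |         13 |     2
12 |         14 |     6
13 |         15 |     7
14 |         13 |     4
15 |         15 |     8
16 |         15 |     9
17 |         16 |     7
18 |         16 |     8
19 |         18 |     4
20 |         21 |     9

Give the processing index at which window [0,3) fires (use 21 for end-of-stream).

4

i=0 t=0 v=7: → [0,3); WM=-1
i=1 t=1 v=9: → [0,3); WM=0
i=2 t=3 v=6: → [3,6); WM=2
i=3 t=2 v=5: → [0,3); WM=2
i=4 t=5 v=1: → [3,6); WM=4; [0,3) fires=9
i=5 t=2 v=6: → [0,3); WM=4
i=6 t=7 v=1: → [6,9); WM=6; [3,6) fires=6
i=7 t=7 v=1: → [6,9); WM=6
i=8 t=8 v=4: → [6,9); WM=7
i=9 t=10 v=2: → [9,12); WM=9; [6,9) fires=4
i=10 t=12 v=1: → [12,15); WM=11
i=11 t=13 v=2: → [12,15); WM=12; [9,12) fires=2
i=12 t=14 v=6: → [12,15); WM=13
i=13 t=15 v=7: → [15,18); WM=14
i=14 t=13 v=4: → [12,15); WM=14
i=15 t=15 v=8: → [15,18); WM=14
i=16 t=15 v=9: → [15,18); WM=14
i=17 t=16 v=7: → [15,18); WM=15; [12,15) fires=6
i=18 t=16 v=8: → [15,18); WM=15
i=19 t=18 v=4: → [18,21); WM=17
i=20 t=21 v=9: → [21,24); WM=20; [15,18) fires=9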